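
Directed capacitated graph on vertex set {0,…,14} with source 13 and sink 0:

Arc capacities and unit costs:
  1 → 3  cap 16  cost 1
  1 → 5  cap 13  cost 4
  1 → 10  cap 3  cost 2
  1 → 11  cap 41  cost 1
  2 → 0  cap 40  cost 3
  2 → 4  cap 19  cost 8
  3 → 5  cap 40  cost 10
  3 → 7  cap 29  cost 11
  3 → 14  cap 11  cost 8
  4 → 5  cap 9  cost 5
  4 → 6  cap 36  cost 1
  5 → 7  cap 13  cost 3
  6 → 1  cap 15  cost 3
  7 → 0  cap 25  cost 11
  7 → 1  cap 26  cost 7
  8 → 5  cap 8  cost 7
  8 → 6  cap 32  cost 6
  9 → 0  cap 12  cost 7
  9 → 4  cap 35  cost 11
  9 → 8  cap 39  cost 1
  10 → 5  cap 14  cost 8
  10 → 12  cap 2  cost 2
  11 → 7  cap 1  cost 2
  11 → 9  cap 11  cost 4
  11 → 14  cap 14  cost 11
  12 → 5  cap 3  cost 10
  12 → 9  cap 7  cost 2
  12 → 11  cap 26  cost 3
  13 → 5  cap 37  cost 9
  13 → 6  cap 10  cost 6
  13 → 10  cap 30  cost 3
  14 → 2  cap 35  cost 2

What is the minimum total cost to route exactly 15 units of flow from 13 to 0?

Minimum cost for 15 units: 307

shortest-cost path #1: 13→10→12→9→0 push 2 @ unit cost 14 (adds 28)
shortest-cost path #2: 13→6→1→11→9→0 push 10 @ unit cost 21 (adds 210)
shortest-cost path #3: 13→5→7→0 push 3 @ unit cost 23 (adds 69)
total cost = 307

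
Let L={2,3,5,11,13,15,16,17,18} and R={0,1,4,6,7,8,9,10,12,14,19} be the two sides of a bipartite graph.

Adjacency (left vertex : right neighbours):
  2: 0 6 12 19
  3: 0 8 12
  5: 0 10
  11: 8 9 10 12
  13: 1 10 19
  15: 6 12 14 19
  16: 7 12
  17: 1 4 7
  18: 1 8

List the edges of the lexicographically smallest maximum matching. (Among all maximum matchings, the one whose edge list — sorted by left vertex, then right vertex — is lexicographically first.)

|M| = 9 (so the lex-smallest maximum matching has 9 edges)
process left vertices in ascending order; for each, take the smallest-labelled available neighbour that still permits 9 edges overall, or leave it unmatched if none does
lex-smallest matching: {2-0, 3-8, 5-10, 11-9, 13-19, 15-6, 16-7, 17-4, 18-1}

Lex-smallest maximum matching: {(2,0), (3,8), (5,10), (11,9), (13,19), (15,6), (16,7), (17,4), (18,1)}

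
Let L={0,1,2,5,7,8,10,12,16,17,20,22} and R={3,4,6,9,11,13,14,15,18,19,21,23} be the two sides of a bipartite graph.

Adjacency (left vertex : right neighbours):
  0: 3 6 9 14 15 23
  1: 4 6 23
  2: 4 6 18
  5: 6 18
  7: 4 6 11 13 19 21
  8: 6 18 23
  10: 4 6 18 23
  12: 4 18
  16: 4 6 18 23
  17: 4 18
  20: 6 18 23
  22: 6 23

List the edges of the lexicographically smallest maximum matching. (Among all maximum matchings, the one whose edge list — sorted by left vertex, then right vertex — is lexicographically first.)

|M| = 6 (so the lex-smallest maximum matching has 6 edges)
process left vertices in ascending order; for each, take the smallest-labelled available neighbour that still permits 6 edges overall, or leave it unmatched if none does
lex-smallest matching: {0-3, 1-4, 2-6, 5-18, 7-11, 8-23}

Lex-smallest maximum matching: {(0,3), (1,4), (2,6), (5,18), (7,11), (8,23)}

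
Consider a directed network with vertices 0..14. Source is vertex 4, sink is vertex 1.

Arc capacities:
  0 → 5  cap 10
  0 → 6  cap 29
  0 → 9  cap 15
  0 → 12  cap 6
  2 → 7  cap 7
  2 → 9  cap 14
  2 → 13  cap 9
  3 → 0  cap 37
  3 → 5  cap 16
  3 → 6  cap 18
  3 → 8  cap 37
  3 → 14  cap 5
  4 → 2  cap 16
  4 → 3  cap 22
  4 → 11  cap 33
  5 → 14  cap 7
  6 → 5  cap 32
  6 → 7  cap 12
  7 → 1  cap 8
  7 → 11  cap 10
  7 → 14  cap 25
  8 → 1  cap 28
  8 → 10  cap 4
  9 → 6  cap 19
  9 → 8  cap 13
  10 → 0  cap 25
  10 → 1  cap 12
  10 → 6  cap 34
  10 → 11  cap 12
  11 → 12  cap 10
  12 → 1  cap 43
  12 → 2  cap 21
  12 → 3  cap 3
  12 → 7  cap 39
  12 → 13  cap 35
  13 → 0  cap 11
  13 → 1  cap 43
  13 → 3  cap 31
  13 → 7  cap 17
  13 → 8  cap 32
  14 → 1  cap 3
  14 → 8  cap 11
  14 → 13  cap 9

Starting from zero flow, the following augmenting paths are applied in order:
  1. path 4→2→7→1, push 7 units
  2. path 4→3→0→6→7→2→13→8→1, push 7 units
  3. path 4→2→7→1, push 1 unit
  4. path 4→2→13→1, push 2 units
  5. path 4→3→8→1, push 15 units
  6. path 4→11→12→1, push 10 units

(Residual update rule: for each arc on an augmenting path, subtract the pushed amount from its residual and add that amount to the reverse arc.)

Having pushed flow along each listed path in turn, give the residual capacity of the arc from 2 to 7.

after path 1 (4→2→7→1, push 7): res(2,7)=0
after path 2 (4→3→0→6→7→2→13→8→1, push 7): res(2,7)=7
after path 3 (4→2→7→1, push 1): res(2,7)=6
after path 4 (4→2→13→1, push 2): res(2,7)=6
after path 5 (4→3→8→1, push 15): res(2,7)=6
after path 6 (4→11→12→1, push 10): res(2,7)=6

Residual capacity of (2,7): 6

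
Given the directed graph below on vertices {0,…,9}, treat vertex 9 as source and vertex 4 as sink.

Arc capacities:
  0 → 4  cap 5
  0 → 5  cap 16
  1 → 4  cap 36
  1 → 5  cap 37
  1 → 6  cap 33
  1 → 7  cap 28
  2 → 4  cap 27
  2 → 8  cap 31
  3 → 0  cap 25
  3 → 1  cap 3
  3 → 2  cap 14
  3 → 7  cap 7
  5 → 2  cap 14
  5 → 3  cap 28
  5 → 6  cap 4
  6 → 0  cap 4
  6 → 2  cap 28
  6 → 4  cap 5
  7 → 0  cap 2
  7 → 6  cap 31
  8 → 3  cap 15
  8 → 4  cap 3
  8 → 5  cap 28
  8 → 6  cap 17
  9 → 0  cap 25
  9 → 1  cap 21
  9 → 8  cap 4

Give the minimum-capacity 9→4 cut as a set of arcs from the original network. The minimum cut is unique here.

Min-cut arcs: {(0,4), (0,5), (9,1), (9,8)} (total capacity 46)

augment #1: 9→0→4 push 5
augment #2: 9→1→4 push 21
augment #3: 9→8→4 push 3
augment #4: 9→8→6→4 push 1
augment #5: 9→0→5→2→4 push 14
augment #6: 9→0→5→6→4 push 2
max flow = 46; residual-reachable set from 9 gives S-side
cut edges (S→T): {(0,4), (0,5), (9,1), (9,8)} total cap 46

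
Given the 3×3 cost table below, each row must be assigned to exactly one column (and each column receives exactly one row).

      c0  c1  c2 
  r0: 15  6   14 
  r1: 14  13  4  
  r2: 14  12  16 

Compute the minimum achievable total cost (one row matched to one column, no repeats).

Minimum assignment cost: 24

optimal assignment: row0→col1 (cost 6), row1→col2 (cost 4), row2→col0 (cost 14)
total = 6 + 4 + 14 = 24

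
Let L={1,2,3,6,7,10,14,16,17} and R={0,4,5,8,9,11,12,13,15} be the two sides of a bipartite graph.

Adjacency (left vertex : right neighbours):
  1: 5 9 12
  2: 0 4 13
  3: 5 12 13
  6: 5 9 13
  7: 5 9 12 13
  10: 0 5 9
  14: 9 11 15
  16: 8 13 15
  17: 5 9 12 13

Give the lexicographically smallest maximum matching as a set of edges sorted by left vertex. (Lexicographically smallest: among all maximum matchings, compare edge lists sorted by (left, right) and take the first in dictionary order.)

Lex-smallest maximum matching: {(1,5), (2,4), (3,12), (6,9), (7,13), (10,0), (14,11), (16,8)}

|M| = 8 (so the lex-smallest maximum matching has 8 edges)
process left vertices in ascending order; for each, take the smallest-labelled available neighbour that still permits 8 edges overall, or leave it unmatched if none does
lex-smallest matching: {1-5, 2-4, 3-12, 6-9, 7-13, 10-0, 14-11, 16-8}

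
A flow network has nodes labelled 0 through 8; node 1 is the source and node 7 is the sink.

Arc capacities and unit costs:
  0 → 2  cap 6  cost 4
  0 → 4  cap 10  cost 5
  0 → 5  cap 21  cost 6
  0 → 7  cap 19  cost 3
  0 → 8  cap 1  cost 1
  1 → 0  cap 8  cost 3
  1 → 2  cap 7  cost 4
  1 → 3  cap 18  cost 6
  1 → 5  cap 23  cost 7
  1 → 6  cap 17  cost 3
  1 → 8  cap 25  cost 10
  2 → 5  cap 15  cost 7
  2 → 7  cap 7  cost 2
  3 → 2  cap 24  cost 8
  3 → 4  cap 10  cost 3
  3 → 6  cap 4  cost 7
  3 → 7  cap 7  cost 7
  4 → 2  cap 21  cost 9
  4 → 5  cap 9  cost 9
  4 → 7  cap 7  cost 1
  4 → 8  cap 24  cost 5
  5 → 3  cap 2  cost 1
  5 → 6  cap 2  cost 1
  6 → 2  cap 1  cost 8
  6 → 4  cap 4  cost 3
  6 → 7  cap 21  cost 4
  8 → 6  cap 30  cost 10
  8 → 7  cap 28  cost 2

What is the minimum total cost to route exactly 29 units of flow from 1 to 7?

shortest-cost path #1: 1→2→7 push 7 @ unit cost 6 (adds 42)
shortest-cost path #2: 1→0→7 push 8 @ unit cost 6 (adds 48)
shortest-cost path #3: 1→6→7 push 14 @ unit cost 7 (adds 98)
total cost = 188

Minimum cost for 29 units: 188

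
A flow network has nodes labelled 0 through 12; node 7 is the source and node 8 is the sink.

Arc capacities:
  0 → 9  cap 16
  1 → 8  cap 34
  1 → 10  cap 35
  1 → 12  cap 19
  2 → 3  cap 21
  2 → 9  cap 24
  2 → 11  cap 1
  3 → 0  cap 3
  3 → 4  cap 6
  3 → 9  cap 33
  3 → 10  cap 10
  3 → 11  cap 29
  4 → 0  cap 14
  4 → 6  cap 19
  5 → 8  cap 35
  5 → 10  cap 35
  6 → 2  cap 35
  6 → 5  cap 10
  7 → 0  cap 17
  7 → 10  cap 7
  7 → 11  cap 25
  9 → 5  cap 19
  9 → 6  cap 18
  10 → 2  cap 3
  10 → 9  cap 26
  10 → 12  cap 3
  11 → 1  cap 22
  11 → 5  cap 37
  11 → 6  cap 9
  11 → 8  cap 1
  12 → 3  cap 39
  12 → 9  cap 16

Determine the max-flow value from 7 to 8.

Maximum flow value: 48

augment #1: 7→11→8 bottleneck 1, total now 1
augment #2: 7→11→1→8 bottleneck 22, total now 23
augment #3: 7→11→5→8 bottleneck 2, total now 25
augment #4: 7→0→9→5→8 bottleneck 16, total now 41
augment #5: 7→10→9→5→8 bottleneck 3, total now 44
augment #6: 7→10→2→11→5→8 bottleneck 1, total now 45
augment #7: 7→10→9→6→5→8 bottleneck 3, total now 48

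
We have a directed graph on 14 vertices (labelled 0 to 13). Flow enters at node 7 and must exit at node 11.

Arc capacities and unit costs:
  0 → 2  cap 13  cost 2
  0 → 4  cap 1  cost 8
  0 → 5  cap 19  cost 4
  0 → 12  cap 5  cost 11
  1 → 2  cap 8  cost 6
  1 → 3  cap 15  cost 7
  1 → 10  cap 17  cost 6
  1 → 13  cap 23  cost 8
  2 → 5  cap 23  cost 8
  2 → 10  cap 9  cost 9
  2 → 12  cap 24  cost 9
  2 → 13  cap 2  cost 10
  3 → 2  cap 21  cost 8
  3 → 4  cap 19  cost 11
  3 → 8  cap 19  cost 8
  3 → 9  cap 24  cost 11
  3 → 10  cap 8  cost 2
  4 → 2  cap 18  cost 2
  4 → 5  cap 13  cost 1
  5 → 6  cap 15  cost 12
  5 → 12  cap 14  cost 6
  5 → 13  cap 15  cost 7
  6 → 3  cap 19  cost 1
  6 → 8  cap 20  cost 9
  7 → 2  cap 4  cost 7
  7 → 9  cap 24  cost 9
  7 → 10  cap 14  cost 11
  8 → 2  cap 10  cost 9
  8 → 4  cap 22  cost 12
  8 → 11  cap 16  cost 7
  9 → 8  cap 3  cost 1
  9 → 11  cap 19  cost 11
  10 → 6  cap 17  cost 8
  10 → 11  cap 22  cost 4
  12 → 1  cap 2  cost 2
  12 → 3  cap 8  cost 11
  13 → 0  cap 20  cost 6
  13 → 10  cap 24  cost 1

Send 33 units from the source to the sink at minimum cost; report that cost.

shortest-cost path #1: 7→10→11 push 14 @ unit cost 15 (adds 210)
shortest-cost path #2: 7→9→8→11 push 3 @ unit cost 17 (adds 51)
shortest-cost path #3: 7→9→11 push 16 @ unit cost 20 (adds 320)
total cost = 581

Minimum cost for 33 units: 581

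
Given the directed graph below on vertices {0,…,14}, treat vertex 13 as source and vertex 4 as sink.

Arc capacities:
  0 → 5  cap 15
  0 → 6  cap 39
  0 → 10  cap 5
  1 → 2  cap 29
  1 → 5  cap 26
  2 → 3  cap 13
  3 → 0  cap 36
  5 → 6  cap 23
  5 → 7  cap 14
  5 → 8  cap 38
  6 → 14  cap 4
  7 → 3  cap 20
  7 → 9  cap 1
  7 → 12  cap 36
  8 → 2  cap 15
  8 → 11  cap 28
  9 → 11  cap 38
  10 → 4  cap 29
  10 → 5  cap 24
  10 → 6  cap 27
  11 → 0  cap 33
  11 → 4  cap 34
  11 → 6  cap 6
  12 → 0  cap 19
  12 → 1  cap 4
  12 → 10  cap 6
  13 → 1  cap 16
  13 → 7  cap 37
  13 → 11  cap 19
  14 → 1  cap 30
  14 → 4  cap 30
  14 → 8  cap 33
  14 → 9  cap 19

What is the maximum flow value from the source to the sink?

augment #1: 13→11→4 bottleneck 19, total now 19
augment #2: 13→7→9→11→4 bottleneck 1, total now 20
augment #3: 13→7→12→10→4 bottleneck 6, total now 26
augment #4: 13→1→5→6→14→4 bottleneck 4, total now 30
augment #5: 13→1→5→8→11→4 bottleneck 12, total now 42
augment #6: 13→7→3→0→10→4 bottleneck 5, total now 47
augment #7: 13→7→3→0→5→8→11→4 bottleneck 2, total now 49

Maximum flow value: 49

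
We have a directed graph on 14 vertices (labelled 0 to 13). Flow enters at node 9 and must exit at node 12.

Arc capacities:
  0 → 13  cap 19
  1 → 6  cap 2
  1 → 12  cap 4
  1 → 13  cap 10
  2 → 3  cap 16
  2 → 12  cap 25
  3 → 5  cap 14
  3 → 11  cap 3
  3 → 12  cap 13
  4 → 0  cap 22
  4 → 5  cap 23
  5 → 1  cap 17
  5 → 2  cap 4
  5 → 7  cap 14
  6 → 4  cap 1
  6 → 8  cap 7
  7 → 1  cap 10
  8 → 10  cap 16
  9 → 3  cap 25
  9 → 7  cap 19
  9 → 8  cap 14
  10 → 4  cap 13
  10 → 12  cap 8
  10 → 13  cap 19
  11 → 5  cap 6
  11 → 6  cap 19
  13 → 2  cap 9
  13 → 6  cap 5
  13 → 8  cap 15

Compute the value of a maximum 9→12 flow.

augment #1: 9→3→12 bottleneck 13, total now 13
augment #2: 9→7→1→12 bottleneck 4, total now 17
augment #3: 9→8→10→12 bottleneck 8, total now 25
augment #4: 9→3→5→2→12 bottleneck 4, total now 29
augment #5: 9→7→1→13→2→12 bottleneck 6, total now 35
augment #6: 9→8→10→13→2→12 bottleneck 3, total now 38

Maximum flow value: 38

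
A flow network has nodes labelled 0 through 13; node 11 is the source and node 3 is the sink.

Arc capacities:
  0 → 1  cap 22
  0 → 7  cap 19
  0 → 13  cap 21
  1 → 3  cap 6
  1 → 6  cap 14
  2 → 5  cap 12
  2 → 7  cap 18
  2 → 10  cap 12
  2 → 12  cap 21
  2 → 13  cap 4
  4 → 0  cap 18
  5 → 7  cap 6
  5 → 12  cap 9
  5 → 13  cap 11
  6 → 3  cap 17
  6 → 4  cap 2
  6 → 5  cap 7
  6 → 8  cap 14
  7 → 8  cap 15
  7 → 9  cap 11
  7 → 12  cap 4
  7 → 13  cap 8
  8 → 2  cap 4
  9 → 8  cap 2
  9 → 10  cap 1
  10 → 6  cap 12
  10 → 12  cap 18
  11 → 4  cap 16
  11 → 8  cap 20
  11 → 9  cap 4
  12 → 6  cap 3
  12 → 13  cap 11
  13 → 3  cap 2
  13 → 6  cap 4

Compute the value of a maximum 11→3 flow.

Maximum flow value: 21

augment #1: 11→4→0→1→3 bottleneck 6, total now 6
augment #2: 11→4→0→13→3 bottleneck 2, total now 8
augment #3: 11→9→10→6→3 bottleneck 1, total now 9
augment #4: 11→4→0→1→6→3 bottleneck 8, total now 17
augment #5: 11→8→2→10→6→3 bottleneck 4, total now 21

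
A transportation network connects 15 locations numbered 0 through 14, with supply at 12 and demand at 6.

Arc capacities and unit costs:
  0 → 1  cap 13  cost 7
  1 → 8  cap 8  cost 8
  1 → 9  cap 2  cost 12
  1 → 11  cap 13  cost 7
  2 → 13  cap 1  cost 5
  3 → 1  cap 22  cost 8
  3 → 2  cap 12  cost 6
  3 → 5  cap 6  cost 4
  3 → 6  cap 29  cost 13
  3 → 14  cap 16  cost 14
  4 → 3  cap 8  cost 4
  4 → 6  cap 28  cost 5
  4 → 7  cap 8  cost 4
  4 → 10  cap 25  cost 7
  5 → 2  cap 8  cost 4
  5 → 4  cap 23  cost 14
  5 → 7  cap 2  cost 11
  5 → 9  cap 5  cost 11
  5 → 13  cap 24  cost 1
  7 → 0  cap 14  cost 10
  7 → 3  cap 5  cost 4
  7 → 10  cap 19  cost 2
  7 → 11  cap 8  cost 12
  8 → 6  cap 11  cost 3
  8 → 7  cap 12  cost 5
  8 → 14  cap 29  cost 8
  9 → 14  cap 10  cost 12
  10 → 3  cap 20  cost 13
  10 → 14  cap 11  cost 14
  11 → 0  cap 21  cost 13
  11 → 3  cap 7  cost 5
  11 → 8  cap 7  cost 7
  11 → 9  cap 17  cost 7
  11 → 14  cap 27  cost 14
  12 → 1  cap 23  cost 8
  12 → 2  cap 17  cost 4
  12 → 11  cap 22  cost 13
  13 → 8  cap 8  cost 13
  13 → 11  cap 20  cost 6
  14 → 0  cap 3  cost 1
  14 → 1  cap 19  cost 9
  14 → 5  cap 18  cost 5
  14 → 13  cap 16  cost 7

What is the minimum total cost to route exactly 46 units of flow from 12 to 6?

Minimum cost for 46 units: 2004

shortest-cost path #1: 12→1→8→6 push 8 @ unit cost 19 (adds 152)
shortest-cost path #2: 12→11→8→6 push 3 @ unit cost 23 (adds 69)
shortest-cost path #3: 12→11→3→6 push 7 @ unit cost 31 (adds 217)
shortest-cost path #4: 12→11→8→7→3→6 push 4 @ unit cost 42 (adds 168)
shortest-cost path #5: 12→2→13→8→7→3→6 push 1 @ unit cost 44 (adds 44)
shortest-cost path #6: 12→11→14→5→4→6 push 8 @ unit cost 51 (adds 408)
shortest-cost path #7: 12→1→11→14→5→4→6 push 10 @ unit cost 53 (adds 530)
shortest-cost path #8: 12→1→11→14→13→8→7→10→3→6 push 3 @ unit cost 82 (adds 246)
shortest-cost path #9: 12→1→9→14→13→8→7→10→3→6 push 2 @ unit cost 85 (adds 170)
total cost = 2004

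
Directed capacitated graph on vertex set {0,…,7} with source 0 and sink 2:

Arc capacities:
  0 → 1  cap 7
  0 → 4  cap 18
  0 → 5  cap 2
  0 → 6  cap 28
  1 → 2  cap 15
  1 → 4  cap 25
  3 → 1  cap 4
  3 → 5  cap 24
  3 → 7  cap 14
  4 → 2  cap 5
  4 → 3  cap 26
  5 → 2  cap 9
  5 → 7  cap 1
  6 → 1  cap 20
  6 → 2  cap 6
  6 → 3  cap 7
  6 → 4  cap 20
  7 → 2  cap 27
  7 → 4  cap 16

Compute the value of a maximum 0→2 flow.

augment #1: 0→1→2 bottleneck 7, total now 7
augment #2: 0→4→2 bottleneck 5, total now 12
augment #3: 0→5→2 bottleneck 2, total now 14
augment #4: 0→6→2 bottleneck 6, total now 20
augment #5: 0→6→1→2 bottleneck 8, total now 28
augment #6: 0→4→3→5→2 bottleneck 7, total now 35
augment #7: 0→4→3→7→2 bottleneck 6, total now 41
augment #8: 0→6→3→7→2 bottleneck 7, total now 48
augment #9: 0→6→4→3→7→2 bottleneck 1, total now 49
augment #10: 0→6→4→3→5→7→2 bottleneck 1, total now 50

Maximum flow value: 50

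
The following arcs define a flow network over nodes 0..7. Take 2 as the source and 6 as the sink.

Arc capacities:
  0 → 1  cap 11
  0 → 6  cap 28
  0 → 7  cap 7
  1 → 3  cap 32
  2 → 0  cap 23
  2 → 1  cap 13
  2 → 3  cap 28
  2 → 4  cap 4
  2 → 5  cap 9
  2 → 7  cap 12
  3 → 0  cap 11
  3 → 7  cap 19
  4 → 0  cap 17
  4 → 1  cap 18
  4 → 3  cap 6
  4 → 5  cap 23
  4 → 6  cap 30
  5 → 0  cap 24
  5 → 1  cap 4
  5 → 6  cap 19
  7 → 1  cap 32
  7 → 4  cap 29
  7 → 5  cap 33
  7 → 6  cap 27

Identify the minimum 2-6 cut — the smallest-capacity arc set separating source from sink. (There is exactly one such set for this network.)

Min-cut arcs: {(2,0), (2,4), (2,5), (2,7), (3,0), (3,7)} (total capacity 78)

augment #1: 2→0→6 push 23
augment #2: 2→4→6 push 4
augment #3: 2→5→6 push 9
augment #4: 2→7→6 push 12
augment #5: 2→3→0→6 push 5
augment #6: 2→3→7→6 push 15
augment #7: 2→3→7→4→6 push 4
augment #8: 2→3→0→7→4→6 push 4
augment #9: 2→1→3→0→7→4→6 push 2
max flow = 78; residual-reachable set from 2 gives S-side
cut edges (S→T): {(2,0), (2,4), (2,5), (2,7), (3,0), (3,7)} total cap 78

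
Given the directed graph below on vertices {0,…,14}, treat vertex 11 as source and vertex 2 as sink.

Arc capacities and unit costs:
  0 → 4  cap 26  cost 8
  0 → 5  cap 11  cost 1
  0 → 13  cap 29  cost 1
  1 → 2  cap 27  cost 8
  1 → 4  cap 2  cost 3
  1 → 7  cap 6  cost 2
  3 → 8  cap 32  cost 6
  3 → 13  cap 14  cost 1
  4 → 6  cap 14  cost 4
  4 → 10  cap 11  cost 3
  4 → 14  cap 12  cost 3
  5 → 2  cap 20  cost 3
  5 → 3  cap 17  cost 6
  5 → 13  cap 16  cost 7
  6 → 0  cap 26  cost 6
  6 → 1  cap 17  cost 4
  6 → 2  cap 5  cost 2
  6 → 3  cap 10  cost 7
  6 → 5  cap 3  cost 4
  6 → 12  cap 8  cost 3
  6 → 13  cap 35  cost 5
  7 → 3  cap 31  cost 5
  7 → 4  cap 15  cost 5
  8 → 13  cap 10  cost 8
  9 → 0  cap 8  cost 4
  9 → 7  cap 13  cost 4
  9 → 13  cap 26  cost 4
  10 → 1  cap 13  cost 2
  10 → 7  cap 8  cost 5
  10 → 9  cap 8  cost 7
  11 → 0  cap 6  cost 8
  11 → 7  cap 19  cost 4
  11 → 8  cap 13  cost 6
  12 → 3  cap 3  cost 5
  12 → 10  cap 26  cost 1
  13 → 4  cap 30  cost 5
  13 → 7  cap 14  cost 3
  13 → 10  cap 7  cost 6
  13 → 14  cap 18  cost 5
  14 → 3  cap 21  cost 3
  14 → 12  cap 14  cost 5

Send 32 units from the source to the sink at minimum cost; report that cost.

shortest-cost path #1: 11→0→5→2 push 6 @ unit cost 12 (adds 72)
shortest-cost path #2: 11→7→4→6→2 push 5 @ unit cost 15 (adds 75)
shortest-cost path #3: 11→7→4→6→5→2 push 3 @ unit cost 20 (adds 60)
shortest-cost path #4: 11→7→4→10→1→2 push 7 @ unit cost 22 (adds 154)
shortest-cost path #5: 11→7→3→13→10→1→2 push 4 @ unit cost 26 (adds 104)
shortest-cost path #6: 11→8→13→10→1→2 push 2 @ unit cost 30 (adds 60)
shortest-cost path #7: 11→8→13→10→4→6→0→5→2 push 1 @ unit cost 31 (adds 31)
shortest-cost path #8: 11→8→13→4→6→0→5→2 push 4 @ unit cost 33 (adds 132)
total cost = 688

Minimum cost for 32 units: 688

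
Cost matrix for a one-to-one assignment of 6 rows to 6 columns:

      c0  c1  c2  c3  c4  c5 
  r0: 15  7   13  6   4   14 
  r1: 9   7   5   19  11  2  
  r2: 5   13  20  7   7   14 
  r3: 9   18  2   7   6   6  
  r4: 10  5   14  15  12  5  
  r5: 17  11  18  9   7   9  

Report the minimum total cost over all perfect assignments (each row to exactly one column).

one of 2 optimal assignments: row0→col3 (cost 6), row1→col5 (cost 2), row2→col0 (cost 5), row3→col2 (cost 2), row4→col1 (cost 5), row5→col4 (cost 7)
total = 6 + 2 + 5 + 2 + 5 + 7 = 27

Minimum assignment cost: 27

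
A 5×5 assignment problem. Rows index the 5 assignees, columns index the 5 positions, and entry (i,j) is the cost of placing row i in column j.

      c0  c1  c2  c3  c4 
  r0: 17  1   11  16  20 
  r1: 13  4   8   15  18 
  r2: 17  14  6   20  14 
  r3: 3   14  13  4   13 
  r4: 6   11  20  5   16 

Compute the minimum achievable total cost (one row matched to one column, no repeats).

Minimum assignment cost: 31

optimal assignment: row0→col1 (cost 1), row1→col2 (cost 8), row2→col4 (cost 14), row3→col0 (cost 3), row4→col3 (cost 5)
total = 1 + 8 + 14 + 3 + 5 = 31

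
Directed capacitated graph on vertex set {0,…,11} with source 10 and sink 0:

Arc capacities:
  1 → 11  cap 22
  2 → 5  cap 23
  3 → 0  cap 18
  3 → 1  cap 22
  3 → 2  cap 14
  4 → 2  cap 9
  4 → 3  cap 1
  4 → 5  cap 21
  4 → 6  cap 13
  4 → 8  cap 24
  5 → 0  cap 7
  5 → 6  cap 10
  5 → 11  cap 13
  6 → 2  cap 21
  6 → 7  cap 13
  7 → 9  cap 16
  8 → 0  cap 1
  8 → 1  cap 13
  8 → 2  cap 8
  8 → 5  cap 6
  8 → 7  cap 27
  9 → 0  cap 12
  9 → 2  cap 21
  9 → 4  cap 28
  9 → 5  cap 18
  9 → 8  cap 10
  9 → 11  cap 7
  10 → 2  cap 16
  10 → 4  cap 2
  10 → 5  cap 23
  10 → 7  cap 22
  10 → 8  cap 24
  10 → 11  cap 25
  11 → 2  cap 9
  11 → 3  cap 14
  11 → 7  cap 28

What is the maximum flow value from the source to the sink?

Maximum flow value: 35

augment #1: 10→5→0 bottleneck 7, total now 7
augment #2: 10→8→0 bottleneck 1, total now 8
augment #3: 10→4→3→0 bottleneck 1, total now 9
augment #4: 10→7→9→0 bottleneck 12, total now 21
augment #5: 10→11→3→0 bottleneck 14, total now 35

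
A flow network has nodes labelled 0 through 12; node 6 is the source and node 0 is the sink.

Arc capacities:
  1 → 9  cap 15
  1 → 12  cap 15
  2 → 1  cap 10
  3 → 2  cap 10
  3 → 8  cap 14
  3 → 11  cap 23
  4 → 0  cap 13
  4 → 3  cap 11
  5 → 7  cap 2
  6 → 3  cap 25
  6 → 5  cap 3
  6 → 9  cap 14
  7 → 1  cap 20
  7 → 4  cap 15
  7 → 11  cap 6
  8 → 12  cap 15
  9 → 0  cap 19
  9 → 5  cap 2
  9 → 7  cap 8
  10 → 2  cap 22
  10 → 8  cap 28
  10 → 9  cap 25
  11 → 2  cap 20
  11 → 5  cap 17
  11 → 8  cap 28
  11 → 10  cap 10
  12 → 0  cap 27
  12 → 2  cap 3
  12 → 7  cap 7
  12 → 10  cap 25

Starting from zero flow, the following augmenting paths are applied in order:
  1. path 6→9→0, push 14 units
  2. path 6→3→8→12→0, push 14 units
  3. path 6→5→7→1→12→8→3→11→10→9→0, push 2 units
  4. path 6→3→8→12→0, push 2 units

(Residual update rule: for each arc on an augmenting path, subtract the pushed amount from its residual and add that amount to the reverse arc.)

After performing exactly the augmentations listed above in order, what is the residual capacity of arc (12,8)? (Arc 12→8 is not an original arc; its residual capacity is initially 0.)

after path 1 (6→9→0, push 14): res(12,8)=0
after path 2 (6→3→8→12→0, push 14): res(12,8)=14
after path 3 (6→5→7→1→12→8→3→11→10→9→0, push 2): res(12,8)=12
after path 4 (6→3→8→12→0, push 2): res(12,8)=14

Residual capacity of (12,8): 14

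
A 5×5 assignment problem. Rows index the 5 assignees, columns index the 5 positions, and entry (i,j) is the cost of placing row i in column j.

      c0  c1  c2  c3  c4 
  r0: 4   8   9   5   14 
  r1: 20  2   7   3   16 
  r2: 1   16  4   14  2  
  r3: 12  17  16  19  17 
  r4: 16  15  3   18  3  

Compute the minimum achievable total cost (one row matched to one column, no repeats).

optimal assignment: row0→col3 (cost 5), row1→col1 (cost 2), row2→col4 (cost 2), row3→col0 (cost 12), row4→col2 (cost 3)
total = 5 + 2 + 2 + 12 + 3 = 24

Minimum assignment cost: 24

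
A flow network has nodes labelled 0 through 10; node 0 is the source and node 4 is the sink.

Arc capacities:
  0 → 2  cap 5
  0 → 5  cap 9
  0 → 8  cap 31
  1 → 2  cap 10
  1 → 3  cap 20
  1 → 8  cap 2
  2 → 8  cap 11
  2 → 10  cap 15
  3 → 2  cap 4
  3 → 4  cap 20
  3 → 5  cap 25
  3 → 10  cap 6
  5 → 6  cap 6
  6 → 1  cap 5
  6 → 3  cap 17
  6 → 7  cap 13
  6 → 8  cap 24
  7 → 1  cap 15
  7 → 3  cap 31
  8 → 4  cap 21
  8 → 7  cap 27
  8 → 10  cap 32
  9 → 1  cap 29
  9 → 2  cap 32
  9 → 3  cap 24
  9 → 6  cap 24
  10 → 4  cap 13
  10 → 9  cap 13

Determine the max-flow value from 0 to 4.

Maximum flow value: 42

augment #1: 0→8→4 bottleneck 21, total now 21
augment #2: 0→2→10→4 bottleneck 5, total now 26
augment #3: 0→8→10→4 bottleneck 8, total now 34
augment #4: 0→5→6→3→4 bottleneck 6, total now 40
augment #5: 0→8→7→3→4 bottleneck 2, total now 42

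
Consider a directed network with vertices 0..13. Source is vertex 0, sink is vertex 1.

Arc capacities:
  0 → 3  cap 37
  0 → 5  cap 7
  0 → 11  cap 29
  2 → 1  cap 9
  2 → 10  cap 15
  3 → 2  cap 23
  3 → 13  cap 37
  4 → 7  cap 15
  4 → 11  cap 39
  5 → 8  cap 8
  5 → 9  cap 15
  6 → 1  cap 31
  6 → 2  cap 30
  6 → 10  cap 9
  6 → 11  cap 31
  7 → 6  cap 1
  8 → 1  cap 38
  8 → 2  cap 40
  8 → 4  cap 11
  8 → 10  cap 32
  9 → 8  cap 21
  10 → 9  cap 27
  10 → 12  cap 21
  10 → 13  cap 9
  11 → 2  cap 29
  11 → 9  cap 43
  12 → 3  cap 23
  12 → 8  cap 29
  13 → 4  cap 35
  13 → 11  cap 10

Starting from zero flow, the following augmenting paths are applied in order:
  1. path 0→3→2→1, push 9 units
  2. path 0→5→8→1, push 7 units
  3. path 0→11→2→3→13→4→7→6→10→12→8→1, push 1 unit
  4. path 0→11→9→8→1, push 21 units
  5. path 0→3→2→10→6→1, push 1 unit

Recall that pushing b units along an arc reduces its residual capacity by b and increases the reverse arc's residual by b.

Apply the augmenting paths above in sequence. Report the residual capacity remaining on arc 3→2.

Residual capacity of (3,2): 14

after path 1 (0→3→2→1, push 9): res(3,2)=14
after path 2 (0→5→8→1, push 7): res(3,2)=14
after path 3 (0→11→2→3→13→4→7→6→10→12→8→1, push 1): res(3,2)=15
after path 4 (0→11→9→8→1, push 21): res(3,2)=15
after path 5 (0→3→2→10→6→1, push 1): res(3,2)=14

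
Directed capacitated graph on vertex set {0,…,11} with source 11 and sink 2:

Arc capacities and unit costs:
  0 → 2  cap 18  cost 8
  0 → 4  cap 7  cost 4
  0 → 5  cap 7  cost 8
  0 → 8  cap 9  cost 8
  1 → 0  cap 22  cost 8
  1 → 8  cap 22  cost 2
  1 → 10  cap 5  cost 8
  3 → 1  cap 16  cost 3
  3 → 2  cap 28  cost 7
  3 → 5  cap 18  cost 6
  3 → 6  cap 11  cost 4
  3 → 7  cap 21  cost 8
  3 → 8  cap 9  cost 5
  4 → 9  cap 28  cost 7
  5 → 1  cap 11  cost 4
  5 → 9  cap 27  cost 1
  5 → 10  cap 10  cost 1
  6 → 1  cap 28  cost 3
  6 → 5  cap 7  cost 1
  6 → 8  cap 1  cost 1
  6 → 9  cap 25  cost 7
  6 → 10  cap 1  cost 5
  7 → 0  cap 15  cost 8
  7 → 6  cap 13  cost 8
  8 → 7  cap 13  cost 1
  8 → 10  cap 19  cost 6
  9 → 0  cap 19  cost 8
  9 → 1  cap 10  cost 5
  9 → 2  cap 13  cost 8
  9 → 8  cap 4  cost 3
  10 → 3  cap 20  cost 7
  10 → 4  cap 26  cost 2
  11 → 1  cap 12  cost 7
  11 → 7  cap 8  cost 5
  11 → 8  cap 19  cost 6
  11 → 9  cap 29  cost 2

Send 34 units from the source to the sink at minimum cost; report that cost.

shortest-cost path #1: 11→9→2 push 13 @ unit cost 10 (adds 130)
shortest-cost path #2: 11→9→0→2 push 16 @ unit cost 18 (adds 288)
shortest-cost path #3: 11→7→0→2 push 2 @ unit cost 21 (adds 42)
shortest-cost path #4: 11→8→10→3→2 push 3 @ unit cost 26 (adds 78)
total cost = 538

Minimum cost for 34 units: 538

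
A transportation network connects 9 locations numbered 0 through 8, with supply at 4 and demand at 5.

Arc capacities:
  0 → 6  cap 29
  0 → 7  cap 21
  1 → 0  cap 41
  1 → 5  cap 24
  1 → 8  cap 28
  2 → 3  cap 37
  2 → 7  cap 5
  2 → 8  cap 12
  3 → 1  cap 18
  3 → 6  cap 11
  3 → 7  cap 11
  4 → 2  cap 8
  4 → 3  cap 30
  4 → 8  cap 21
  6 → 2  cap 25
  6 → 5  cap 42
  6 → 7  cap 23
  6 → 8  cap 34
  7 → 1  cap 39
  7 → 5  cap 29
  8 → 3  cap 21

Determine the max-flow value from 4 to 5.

Maximum flow value: 45

augment #1: 4→2→7→5 bottleneck 5, total now 5
augment #2: 4→3→1→5 bottleneck 18, total now 23
augment #3: 4→3→6→5 bottleneck 11, total now 34
augment #4: 4→3→7→5 bottleneck 1, total now 35
augment #5: 4→2→3→7→5 bottleneck 3, total now 38
augment #6: 4→8→3→7→5 bottleneck 7, total now 45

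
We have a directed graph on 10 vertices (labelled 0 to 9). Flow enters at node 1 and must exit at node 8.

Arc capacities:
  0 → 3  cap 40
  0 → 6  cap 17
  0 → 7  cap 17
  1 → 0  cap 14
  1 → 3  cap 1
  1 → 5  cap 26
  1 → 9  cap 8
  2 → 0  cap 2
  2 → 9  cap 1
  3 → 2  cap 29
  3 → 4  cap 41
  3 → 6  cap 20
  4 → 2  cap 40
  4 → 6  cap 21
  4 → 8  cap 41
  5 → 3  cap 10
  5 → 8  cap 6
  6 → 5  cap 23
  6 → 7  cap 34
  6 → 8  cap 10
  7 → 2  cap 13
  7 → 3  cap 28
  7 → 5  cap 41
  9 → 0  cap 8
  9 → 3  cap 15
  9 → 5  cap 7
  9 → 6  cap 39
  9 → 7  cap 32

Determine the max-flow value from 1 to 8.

augment #1: 1→5→8 bottleneck 6, total now 6
augment #2: 1→0→6→8 bottleneck 10, total now 16
augment #3: 1→3→4→8 bottleneck 1, total now 17
augment #4: 1→0→3→4→8 bottleneck 4, total now 21
augment #5: 1→5→3→4→8 bottleneck 10, total now 31
augment #6: 1→9→3→4→8 bottleneck 8, total now 39

Maximum flow value: 39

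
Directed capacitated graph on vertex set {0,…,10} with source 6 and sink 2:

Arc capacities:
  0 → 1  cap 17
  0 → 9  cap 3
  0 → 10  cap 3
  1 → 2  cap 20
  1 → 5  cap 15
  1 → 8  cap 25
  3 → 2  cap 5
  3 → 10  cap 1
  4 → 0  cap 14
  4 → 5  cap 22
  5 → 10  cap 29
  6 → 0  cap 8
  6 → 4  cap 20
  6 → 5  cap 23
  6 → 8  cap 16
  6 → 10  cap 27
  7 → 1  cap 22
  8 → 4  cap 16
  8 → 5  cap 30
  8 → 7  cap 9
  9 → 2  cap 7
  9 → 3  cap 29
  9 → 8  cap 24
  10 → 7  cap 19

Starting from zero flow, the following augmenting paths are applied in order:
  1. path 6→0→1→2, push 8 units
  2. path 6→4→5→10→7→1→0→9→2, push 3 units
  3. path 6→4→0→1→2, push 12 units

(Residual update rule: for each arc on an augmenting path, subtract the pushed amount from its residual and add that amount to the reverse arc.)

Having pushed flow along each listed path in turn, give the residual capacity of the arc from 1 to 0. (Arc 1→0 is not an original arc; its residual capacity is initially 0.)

after path 1 (6→0→1→2, push 8): res(1,0)=8
after path 2 (6→4→5→10→7→1→0→9→2, push 3): res(1,0)=5
after path 3 (6→4→0→1→2, push 12): res(1,0)=17

Residual capacity of (1,0): 17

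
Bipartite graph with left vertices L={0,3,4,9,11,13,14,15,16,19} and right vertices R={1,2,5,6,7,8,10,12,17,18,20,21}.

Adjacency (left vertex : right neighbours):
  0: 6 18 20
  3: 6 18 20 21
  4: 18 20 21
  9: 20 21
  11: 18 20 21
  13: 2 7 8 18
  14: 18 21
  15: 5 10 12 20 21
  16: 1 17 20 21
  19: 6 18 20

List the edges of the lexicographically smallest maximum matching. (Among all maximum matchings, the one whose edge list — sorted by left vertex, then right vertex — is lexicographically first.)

|M| = 7 (so the lex-smallest maximum matching has 7 edges)
process left vertices in ascending order; for each, take the smallest-labelled available neighbour that still permits 7 edges overall, or leave it unmatched if none does
lex-smallest matching: {0-6, 3-18, 4-20, 9-21, 13-2, 15-5, 16-1}

Lex-smallest maximum matching: {(0,6), (3,18), (4,20), (9,21), (13,2), (15,5), (16,1)}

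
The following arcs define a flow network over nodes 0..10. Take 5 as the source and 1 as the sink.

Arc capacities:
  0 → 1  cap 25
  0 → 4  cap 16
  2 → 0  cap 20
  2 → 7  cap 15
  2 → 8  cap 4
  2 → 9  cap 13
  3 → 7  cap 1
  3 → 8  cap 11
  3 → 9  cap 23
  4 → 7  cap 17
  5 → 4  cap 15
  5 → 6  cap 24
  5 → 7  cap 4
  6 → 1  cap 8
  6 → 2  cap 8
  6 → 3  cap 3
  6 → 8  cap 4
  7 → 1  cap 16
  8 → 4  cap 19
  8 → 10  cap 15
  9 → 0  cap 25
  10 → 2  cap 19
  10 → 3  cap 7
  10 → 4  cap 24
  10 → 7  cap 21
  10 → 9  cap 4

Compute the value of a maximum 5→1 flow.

Maximum flow value: 39

augment #1: 5→6→1 bottleneck 8, total now 8
augment #2: 5→7→1 bottleneck 4, total now 12
augment #3: 5→4→7→1 bottleneck 12, total now 24
augment #4: 5→6→2→0→1 bottleneck 8, total now 32
augment #5: 5→6→3→9→0→1 bottleneck 3, total now 35
augment #6: 5→6→8→10→2→0→1 bottleneck 4, total now 39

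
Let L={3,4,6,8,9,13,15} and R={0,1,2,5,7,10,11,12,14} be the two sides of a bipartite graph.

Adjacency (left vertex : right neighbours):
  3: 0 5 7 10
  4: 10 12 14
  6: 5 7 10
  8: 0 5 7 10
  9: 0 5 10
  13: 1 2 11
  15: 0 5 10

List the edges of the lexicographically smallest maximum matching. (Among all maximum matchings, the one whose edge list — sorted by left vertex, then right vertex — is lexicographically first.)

Lex-smallest maximum matching: {(3,0), (4,12), (6,5), (8,7), (9,10), (13,1)}

|M| = 6 (so the lex-smallest maximum matching has 6 edges)
process left vertices in ascending order; for each, take the smallest-labelled available neighbour that still permits 6 edges overall, or leave it unmatched if none does
lex-smallest matching: {3-0, 4-12, 6-5, 8-7, 9-10, 13-1}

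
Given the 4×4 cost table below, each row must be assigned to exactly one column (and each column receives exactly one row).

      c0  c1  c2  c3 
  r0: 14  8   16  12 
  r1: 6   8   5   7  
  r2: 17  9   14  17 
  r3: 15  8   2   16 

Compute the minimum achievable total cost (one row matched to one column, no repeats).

optimal assignment: row0→col3 (cost 12), row1→col0 (cost 6), row2→col1 (cost 9), row3→col2 (cost 2)
total = 12 + 6 + 9 + 2 = 29

Minimum assignment cost: 29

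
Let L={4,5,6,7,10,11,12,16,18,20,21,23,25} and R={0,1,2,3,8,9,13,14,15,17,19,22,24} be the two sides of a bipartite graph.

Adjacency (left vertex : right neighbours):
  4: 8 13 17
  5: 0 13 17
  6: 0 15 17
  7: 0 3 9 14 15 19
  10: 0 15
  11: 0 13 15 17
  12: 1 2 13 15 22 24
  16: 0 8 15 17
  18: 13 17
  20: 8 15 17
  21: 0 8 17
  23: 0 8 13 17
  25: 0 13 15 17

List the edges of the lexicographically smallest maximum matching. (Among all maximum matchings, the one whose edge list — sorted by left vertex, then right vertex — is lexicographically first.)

Lex-smallest maximum matching: {(4,8), (5,0), (6,15), (7,3), (11,13), (12,1), (16,17)}

|M| = 7 (so the lex-smallest maximum matching has 7 edges)
process left vertices in ascending order; for each, take the smallest-labelled available neighbour that still permits 7 edges overall, or leave it unmatched if none does
lex-smallest matching: {4-8, 5-0, 6-15, 7-3, 11-13, 12-1, 16-17}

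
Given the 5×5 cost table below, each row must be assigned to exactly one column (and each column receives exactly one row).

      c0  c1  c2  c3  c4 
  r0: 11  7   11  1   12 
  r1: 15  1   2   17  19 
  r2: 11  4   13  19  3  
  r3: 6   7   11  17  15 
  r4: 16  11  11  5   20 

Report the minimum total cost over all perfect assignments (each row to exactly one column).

optimal assignment: row0→col3 (cost 1), row1→col1 (cost 1), row2→col4 (cost 3), row3→col0 (cost 6), row4→col2 (cost 11)
total = 1 + 1 + 3 + 6 + 11 = 22

Minimum assignment cost: 22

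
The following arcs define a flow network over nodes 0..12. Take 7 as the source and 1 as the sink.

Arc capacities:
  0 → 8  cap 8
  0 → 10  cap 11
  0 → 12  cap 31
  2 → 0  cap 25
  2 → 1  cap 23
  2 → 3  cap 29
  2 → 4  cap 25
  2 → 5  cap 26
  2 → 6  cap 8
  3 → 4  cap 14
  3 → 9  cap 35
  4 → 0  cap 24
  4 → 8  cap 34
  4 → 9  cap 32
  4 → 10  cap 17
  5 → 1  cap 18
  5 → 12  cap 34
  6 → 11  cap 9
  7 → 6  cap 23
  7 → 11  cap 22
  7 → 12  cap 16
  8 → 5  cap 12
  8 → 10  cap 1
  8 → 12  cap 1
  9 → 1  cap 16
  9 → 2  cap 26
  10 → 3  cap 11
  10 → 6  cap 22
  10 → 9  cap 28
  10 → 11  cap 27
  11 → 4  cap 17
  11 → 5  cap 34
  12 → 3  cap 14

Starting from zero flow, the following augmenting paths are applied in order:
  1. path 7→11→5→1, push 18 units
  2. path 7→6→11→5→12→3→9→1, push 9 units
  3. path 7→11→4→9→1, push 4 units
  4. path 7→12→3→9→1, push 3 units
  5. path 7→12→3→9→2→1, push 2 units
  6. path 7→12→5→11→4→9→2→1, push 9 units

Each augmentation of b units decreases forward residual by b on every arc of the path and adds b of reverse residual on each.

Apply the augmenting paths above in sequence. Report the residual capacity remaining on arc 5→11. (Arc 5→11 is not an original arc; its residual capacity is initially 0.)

after path 1 (7→11→5→1, push 18): res(5,11)=18
after path 2 (7→6→11→5→12→3→9→1, push 9): res(5,11)=27
after path 3 (7→11→4→9→1, push 4): res(5,11)=27
after path 4 (7→12→3→9→1, push 3): res(5,11)=27
after path 5 (7→12→3→9→2→1, push 2): res(5,11)=27
after path 6 (7→12→5→11→4→9→2→1, push 9): res(5,11)=18

Residual capacity of (5,11): 18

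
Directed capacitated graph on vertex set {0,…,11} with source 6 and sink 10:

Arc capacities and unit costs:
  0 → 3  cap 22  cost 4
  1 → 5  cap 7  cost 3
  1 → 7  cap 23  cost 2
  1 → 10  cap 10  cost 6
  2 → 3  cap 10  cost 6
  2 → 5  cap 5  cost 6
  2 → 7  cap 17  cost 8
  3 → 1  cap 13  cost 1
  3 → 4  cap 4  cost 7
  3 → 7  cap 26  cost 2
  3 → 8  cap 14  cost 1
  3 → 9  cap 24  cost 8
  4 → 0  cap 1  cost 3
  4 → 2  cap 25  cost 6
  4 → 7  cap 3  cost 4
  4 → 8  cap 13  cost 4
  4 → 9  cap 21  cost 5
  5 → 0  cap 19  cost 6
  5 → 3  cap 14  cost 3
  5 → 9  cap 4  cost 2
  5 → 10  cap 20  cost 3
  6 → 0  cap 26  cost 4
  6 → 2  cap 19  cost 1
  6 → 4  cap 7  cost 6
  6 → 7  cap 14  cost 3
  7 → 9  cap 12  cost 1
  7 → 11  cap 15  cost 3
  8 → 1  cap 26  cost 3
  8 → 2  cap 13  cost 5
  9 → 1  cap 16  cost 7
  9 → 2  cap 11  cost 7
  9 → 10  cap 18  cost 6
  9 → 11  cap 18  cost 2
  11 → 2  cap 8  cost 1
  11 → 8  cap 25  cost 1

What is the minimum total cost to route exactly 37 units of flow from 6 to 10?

Minimum cost for 37 units: 472

shortest-cost path #1: 6→7→9→10 push 12 @ unit cost 10 (adds 120)
shortest-cost path #2: 6→2→5→10 push 5 @ unit cost 10 (adds 50)
shortest-cost path #3: 6→2→3→1→10 push 10 @ unit cost 14 (adds 140)
shortest-cost path #4: 6→0→3→1→5→10 push 3 @ unit cost 15 (adds 45)
shortest-cost path #5: 6→7→11→8→1→5→10 push 2 @ unit cost 16 (adds 32)
shortest-cost path #6: 6→4→9→10 push 5 @ unit cost 17 (adds 85)
total cost = 472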